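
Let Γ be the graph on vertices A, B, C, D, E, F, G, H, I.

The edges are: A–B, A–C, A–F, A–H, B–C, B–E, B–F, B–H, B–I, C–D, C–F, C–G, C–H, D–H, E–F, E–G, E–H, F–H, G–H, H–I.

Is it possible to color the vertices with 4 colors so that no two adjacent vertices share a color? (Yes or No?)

No

A, B, C, F, H are pairwise adjacent (a clique of size 5), so at least 5 colors are needed.
So 4 colors are not enough.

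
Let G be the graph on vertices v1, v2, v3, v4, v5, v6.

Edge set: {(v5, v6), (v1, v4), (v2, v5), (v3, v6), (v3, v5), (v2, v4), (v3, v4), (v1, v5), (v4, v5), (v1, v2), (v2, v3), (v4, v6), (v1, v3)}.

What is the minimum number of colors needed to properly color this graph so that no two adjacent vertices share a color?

5

v1, v2, v3, v4, v5 form a clique, so at least 5 colors are needed.
One proper 5-coloring: v1=Y, v2=P, v3=B, v4=R, v5=G, v6=Y. No two adjacent vertices share a color.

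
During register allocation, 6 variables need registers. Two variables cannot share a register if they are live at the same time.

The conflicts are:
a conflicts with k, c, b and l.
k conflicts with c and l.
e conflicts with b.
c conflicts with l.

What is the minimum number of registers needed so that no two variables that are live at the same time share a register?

4

a, k, c, l are mutually in conflict, so at least 4 registers are needed.
A valid assignment using 4 registers: a=1, k=3, e=1, c=2, b=2, l=4. Every pair that conflicts lands in different registers.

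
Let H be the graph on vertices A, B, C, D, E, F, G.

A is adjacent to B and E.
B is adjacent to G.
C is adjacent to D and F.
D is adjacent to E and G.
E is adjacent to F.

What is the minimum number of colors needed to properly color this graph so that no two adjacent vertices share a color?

The cycle D-E-A-B-G-D has odd length 5, so it cannot be 2-colored; at least 3 colors are needed.
3 colors suffice: A=blue, B=green, C=red, D=blue, E=red, F=blue, G=red. Each edge has distinct colors on its endpoints.

3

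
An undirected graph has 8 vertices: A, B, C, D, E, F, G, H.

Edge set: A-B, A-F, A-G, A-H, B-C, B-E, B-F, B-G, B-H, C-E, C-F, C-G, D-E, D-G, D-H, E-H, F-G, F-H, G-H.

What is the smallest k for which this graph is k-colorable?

5

A, B, F, G, H form a clique, so at least 5 colors are needed.
5 colors suffice: A=purple, B=blue, C=green, D=blue, E=red, F=yellow, G=red, H=green. No two adjacent vertices share a color.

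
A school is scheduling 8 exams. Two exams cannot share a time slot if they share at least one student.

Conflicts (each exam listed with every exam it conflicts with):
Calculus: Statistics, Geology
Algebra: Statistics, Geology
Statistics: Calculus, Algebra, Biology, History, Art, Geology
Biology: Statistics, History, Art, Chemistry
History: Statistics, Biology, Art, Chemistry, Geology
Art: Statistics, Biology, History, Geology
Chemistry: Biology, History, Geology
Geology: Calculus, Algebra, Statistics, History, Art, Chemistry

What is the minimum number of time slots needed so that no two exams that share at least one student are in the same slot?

4

Statistics, History, Art, Geology pairwise conflict, so at least 4 time slots are needed.
A valid assignment using 4 time slots: Calculus=3, Algebra=3, Statistics=2, Biology=1, History=3, Art=4, Chemistry=2, Geology=1. Every pair that conflicts lands in different time slots.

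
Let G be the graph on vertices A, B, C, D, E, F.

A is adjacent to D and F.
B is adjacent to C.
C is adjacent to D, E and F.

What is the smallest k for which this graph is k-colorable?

A and F are adjacent, so at least 2 colors are needed.
2 colors suffice: color red → {A, C}; color blue → {B, D, E, F}. No two adjacent vertices share a color.

2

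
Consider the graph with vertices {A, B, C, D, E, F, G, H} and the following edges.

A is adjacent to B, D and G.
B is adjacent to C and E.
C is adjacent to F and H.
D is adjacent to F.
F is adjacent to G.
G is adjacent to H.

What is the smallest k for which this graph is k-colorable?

The cycle H-G-A-B-C-H has odd length 5, so it cannot be 2-colored; at least 3 colors are needed.
One proper 3-coloring: A=red, B=blue, C=red, D=blue, E=red, F=green, G=blue, H=green. No two adjacent vertices share a color.

3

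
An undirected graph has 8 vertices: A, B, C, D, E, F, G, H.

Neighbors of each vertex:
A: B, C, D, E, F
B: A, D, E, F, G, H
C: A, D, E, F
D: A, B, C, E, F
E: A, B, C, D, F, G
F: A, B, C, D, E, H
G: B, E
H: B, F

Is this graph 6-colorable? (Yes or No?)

Yes

The chromatic number is 5. A, C, D, E, F are pairwise adjacent (a clique of size 5), so at least 5 colors are needed.
5 colors suffice: A=4, B=2, C=2, D=5, E=3, F=1, G=1, H=3.
Since 6 ≥ 5, a proper 6-coloring certainly exists.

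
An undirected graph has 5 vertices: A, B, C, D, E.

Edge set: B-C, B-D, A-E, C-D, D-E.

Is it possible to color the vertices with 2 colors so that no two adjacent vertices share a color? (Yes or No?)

B, C, D are pairwise adjacent, so at least 3 colors are needed.
So 2 colors are not enough.

No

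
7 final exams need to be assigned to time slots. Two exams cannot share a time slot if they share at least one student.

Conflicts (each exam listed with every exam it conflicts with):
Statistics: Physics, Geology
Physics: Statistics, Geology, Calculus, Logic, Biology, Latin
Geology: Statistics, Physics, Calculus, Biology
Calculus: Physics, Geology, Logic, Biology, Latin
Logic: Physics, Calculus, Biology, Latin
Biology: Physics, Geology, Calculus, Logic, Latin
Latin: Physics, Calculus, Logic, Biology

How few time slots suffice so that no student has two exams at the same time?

Physics, Calculus, Logic, Biology, Latin are mutually in conflict, so at least 5 time slots are needed.
5 time slots suffice: time slot 1 → {Physics}; time slot 2 → {Statistics, Biology}; time slot 3 → {Calculus}; time slot 4 → {Geology, Logic}; time slot 5 → {Latin}. Every pair that conflicts lands in different time slots.

5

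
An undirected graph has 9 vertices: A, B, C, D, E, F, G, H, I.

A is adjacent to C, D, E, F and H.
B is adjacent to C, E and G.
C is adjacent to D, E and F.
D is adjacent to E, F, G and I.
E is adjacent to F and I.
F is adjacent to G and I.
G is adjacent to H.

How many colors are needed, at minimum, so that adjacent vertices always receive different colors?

5

A, C, D, E, F are mutually adjacent (a clique of size 5), so at least 5 colors are needed.
One proper 5-coloring: A=5, B=2, C=4, D=3, E=1, F=2, G=1, H=2, I=4. Each edge has distinct colors on its endpoints.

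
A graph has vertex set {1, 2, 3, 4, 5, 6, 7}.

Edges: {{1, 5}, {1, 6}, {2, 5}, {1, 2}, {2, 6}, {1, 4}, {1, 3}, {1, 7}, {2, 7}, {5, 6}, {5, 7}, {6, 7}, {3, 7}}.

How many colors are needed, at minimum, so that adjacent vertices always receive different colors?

1, 2, 5, 6, 7 are mutually adjacent (a clique of size 5), so at least 5 colors are needed.
5 colors suffice: color red → {1}; color blue → {4, 7}; color green → {3, 6}; color yellow → {5}; color purple → {2}. Each edge has distinct colors on its endpoints.

5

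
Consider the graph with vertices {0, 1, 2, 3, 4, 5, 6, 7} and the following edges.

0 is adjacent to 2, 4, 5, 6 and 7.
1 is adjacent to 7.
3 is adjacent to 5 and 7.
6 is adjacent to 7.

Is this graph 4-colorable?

Yes

The chromatic number is 3. 0, 6, 7 are mutually adjacent, so at least 3 colors are needed.
3 colors suffice: color red → {0, 1, 3}; color blue → {2, 4, 5, 7}; color green → {6}.
Since 4 ≥ 3, a proper 4-coloring certainly exists.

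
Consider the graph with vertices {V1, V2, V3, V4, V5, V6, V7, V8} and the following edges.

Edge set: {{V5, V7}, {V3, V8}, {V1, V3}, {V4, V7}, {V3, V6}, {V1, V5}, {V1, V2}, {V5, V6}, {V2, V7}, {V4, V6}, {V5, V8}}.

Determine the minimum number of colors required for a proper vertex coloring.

V1 and V5 are adjacent, so at least 2 colors are needed.
2 colors suffice: color 1 → {V2, V3, V4, V5}; color 2 → {V1, V6, V7, V8}. Every edge joins two different colors.

2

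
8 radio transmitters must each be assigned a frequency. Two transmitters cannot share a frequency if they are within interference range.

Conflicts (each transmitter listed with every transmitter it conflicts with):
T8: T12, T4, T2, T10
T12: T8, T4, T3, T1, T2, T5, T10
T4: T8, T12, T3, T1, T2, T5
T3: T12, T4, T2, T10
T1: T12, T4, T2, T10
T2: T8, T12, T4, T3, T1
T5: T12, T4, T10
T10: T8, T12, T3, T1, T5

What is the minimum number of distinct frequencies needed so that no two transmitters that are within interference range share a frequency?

4

T12, T4, T1, T2 pairwise conflict, so at least 4 frequencies are needed.
4 frequencies suffice: frequency 1 → {T12}; frequency 2 → {T4, T10}; frequency 3 → {T2, T5}; frequency 4 → {T8, T3, T1}. No two conflicting transmitters share a frequency.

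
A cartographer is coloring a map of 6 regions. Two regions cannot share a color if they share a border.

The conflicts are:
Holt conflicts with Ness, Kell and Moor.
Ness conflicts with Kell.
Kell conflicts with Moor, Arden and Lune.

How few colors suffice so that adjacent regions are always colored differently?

3

Holt, Kell, Moor all conflict with each other, so at least 3 colors are needed.
3 colors suffice: color 1 → {Kell}; color 2 → {Holt, Arden, Lune}; color 3 → {Ness, Moor}. No two conflicting regions share a color.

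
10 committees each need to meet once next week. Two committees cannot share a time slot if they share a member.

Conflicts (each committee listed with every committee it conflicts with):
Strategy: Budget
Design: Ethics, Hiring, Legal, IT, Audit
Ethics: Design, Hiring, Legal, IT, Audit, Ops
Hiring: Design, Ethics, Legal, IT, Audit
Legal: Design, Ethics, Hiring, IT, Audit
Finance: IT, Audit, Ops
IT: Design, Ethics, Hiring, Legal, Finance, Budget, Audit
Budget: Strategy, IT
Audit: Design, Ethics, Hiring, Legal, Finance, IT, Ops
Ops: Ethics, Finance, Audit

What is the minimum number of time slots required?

Design, Ethics, Hiring, Legal, IT, Audit all conflict with each other, so at least 6 time slots are needed.
Using 6 time slots: Strategy=1, Design=4, Ethics=3, Hiring=6, Legal=5, Finance=3, IT=1, Budget=2, Audit=2, Ops=1. Each listed conflict is separated.

6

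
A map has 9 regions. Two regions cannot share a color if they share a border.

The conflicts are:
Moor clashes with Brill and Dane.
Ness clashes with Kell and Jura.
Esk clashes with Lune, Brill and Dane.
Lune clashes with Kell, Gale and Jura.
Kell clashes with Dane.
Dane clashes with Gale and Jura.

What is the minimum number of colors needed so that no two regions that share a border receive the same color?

2

Esk and Lune conflict, so at least 2 colors are needed.
2 colors suffice: color 1 → {Ness, Lune, Brill, Dane}; color 2 → {Moor, Esk, Kell, Gale, Jura}. No two conflicting regions share a color.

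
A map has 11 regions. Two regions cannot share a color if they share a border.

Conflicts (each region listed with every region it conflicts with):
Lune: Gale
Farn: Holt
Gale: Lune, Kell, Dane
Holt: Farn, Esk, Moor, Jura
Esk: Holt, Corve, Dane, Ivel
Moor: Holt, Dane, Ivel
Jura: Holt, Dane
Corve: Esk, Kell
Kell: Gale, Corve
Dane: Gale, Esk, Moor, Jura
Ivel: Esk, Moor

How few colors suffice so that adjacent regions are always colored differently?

3

The cycle Esk-Corve-Kell-Gale-Dane-Esk has odd length 5, so it cannot be 2-colored; at least 3 colors are needed.
3 colors suffice: color 1 → {Lune, Holt, Kell, Dane, Ivel}; color 2 → {Farn, Gale, Esk, Moor, Jura}; color 3 → {Corve}. Each listed conflict is separated.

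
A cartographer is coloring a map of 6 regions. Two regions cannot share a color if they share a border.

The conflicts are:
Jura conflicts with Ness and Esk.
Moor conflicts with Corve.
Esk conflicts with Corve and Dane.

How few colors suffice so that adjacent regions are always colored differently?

2

Esk and Corve conflict, so at least 2 colors are needed.
2 colors suffice: color 1 → {Ness, Moor, Esk}; color 2 → {Jura, Corve, Dane}. Every pair that conflicts lands in different colors.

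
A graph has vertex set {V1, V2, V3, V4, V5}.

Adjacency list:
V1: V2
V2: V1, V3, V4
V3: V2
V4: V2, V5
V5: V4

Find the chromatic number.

V1 and V2 are adjacent, so at least 2 colors are needed.
A valid assignment using 2 colors: V1=2, V2=1, V3=2, V4=2, V5=1. Every edge joins two different colors.

2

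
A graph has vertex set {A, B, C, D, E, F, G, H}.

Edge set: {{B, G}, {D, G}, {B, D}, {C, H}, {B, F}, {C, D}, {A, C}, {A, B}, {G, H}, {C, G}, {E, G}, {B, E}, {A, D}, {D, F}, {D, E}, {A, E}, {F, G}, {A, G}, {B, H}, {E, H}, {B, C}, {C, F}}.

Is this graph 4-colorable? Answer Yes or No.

No

B, C, D, F, G form a clique, so at least 5 colors are needed.
So 4 colors are not enough.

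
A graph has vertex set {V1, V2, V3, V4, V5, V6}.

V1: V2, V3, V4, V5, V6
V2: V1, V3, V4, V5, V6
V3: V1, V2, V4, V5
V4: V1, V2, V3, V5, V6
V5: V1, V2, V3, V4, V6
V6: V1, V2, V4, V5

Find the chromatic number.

V1, V2, V3, V4, V5 form a clique, so at least 5 colors are needed.
5 colors suffice: color 1 → {V4}; color 2 → {V5}; color 3 → {V2}; color 4 → {V1}; color 5 → {V3, V6}. No two adjacent vertices share a color.

5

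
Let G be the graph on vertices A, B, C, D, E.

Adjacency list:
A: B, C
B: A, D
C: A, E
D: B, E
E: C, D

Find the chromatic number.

The cycle A-C-E-D-B-A has odd length 5, so it cannot be 2-colored; at least 3 colors are needed.
A valid assignment using 3 colors: A=2, B=1, C=3, D=2, E=1. Every edge joins two different colors.

3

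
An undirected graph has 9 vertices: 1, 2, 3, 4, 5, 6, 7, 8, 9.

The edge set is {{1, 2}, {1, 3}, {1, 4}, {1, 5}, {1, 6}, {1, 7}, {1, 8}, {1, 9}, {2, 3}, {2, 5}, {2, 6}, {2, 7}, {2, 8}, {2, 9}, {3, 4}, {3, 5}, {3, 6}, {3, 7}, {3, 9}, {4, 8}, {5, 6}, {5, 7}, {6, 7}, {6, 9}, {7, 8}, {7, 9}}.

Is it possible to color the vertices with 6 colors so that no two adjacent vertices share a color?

Yes

The chromatic number is 6. 1, 2, 3, 5, 6, 7 form a clique, so at least 6 colors are needed.
One proper 6-coloring: 1=a, 2=b, 3=d, 4=b, 5=f, 6=e, 7=c, 8=d, 9=f.
That is already a proper 6-coloring.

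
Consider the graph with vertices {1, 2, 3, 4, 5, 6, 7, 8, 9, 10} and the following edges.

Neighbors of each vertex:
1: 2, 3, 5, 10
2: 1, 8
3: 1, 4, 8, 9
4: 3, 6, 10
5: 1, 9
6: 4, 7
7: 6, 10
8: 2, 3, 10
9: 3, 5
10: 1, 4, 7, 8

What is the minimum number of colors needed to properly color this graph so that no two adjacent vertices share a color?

2

6 and 7 are adjacent, so at least 2 colors are needed.
2 colors suffice: color red → {2, 3, 5, 6, 10}; color blue → {1, 4, 7, 8, 9}. Every edge joins two different colors.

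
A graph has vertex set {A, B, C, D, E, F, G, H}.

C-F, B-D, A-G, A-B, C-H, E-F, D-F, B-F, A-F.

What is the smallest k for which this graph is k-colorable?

3

B, D, F are mutually adjacent, so at least 3 colors are needed.
3 colors suffice: color red → {F, G, H}; color blue → {B, C, E}; color green → {A, D}. Each edge has distinct colors on its endpoints.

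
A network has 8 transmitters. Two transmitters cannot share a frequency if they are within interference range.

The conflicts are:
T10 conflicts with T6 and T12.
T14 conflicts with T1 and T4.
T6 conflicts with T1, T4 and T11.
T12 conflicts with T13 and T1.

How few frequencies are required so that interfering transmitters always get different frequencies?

2

T14 and T4 conflict, so at least 2 frequencies are needed.
2 frequencies suffice: frequency 1 → {T14, T6, T12}; frequency 2 → {T10, T13, T1, T4, T11}. Every pair that conflicts lands in different frequencies.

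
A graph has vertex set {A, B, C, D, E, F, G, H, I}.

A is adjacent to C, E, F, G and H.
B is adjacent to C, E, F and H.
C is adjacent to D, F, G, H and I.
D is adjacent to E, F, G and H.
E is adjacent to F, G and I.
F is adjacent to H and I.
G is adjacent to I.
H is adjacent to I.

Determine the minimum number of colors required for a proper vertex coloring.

B, C, F, H are mutually adjacent (a clique of size 4), so at least 4 colors are needed.
One proper 4-coloring: A=4, B=4, C=1, D=4, E=1, F=2, G=2, H=3, I=4. Every edge joins two different colors.

4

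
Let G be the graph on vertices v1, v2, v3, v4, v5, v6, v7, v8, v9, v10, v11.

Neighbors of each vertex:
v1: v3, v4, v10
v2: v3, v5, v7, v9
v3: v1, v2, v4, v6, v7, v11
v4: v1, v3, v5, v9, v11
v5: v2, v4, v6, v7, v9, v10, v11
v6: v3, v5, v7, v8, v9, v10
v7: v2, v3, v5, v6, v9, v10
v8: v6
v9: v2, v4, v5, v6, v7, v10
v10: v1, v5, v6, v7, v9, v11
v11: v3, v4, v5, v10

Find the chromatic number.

5

v5, v6, v7, v9, v10 are pairwise adjacent (a clique of size 5), so at least 5 colors are needed.
A valid assignment using 5 colors: v1=3, v2=2, v3=1, v4=2, v5=1, v6=2, v7=5, v8=1, v9=3, v10=4, v11=3. No two adjacent vertices share a color.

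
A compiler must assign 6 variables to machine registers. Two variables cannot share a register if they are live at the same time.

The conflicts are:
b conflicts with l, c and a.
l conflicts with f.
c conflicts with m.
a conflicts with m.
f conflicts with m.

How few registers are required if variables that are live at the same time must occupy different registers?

3

The cycle l-b-c-m-f-l has odd length 5, so it cannot be 2-colored; at least 3 registers are needed.
3 registers suffice: register 1 → {b, m}; register 2 → {l, c, a}; register 3 → {f}. No two conflicting variables share a register.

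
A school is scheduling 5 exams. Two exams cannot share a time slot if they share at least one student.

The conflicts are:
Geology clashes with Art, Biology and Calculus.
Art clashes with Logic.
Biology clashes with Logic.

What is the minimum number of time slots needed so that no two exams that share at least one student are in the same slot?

Geology and Art conflict, so at least 2 time slots are needed.
2 time slots suffice: time slot 1 → {Geology, Logic}; time slot 2 → {Art, Biology, Calculus}. No two conflicting exams share a time slot.

2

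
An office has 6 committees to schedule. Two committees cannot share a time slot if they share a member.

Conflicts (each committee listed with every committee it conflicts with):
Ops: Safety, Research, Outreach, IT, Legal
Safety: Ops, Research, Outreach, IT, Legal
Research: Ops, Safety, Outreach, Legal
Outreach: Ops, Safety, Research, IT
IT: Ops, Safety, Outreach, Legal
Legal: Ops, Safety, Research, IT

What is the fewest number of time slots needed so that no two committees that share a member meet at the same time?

4

Ops, Safety, Outreach, IT are mutually in conflict, so at least 4 time slots are needed.
Using 4 time slots: Ops=1, Safety=2, Research=4, Outreach=3, IT=4, Legal=3. Every pair that conflicts lands in different time slots.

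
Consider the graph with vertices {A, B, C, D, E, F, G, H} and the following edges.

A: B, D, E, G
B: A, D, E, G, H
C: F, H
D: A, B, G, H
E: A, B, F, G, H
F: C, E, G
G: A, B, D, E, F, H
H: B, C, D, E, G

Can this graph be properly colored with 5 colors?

The chromatic number is 4. A, B, D, G are pairwise adjacent (a clique of size 4), so at least 4 colors are needed.
4 colors suffice: color 1 → {C, G}; color 2 → {D, E}; color 3 → {A, F, H}; color 4 → {B}.
Since 5 ≥ 4, a proper 5-coloring certainly exists.

Yes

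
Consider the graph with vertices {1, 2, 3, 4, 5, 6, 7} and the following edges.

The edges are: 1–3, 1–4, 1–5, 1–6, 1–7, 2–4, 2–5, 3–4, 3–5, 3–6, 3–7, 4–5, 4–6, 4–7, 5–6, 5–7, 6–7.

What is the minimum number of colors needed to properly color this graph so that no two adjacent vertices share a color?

1, 3, 4, 5, 6, 7 form a clique, so at least 6 colors are needed.
6 colors suffice: color red → {4}; color blue → {5}; color green → {2, 7}; color yellow → {6}; color purple → {3}; color orange → {1}. No two adjacent vertices share a color.

6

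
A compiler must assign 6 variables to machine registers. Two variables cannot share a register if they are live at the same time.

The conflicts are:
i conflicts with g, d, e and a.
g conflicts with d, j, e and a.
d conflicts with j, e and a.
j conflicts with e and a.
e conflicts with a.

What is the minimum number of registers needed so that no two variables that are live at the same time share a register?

5

i, g, d, e, a all conflict with each other, so at least 5 registers are needed.
A valid assignment using 5 registers: i=5, g=4, d=3, j=5, e=1, a=2. Every pair that conflicts lands in different registers.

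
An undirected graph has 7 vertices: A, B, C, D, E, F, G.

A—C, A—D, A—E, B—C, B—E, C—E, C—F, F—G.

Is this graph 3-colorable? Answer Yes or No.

Yes

The chromatic number is 3. A, C, E are pairwise adjacent, so at least 3 colors are needed.
3 colors suffice: A=2, B=2, C=1, D=1, E=3, F=2, G=1.
That is already a proper 3-coloring.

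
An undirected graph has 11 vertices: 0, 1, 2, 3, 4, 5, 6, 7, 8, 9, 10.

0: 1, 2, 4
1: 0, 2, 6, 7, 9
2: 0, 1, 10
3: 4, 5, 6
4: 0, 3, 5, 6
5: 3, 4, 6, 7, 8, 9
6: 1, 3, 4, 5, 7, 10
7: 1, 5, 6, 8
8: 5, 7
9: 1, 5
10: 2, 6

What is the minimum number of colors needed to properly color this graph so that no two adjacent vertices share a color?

3, 4, 5, 6 form a clique, so at least 4 colors are needed.
4 colors suffice: color red → {1, 5, 10}; color blue → {2, 6, 8, 9}; color green → {4, 7}; color yellow → {0, 3}. Each edge has distinct colors on its endpoints.

4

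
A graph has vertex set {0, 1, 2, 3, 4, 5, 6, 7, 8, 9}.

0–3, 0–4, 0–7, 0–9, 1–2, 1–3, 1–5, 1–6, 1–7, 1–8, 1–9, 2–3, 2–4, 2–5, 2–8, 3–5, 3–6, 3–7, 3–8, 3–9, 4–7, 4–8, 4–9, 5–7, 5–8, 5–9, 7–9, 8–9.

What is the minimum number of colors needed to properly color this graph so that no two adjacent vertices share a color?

5

1, 2, 3, 5, 8 form a clique, so at least 5 colors are needed.
5 colors suffice: color a → {3, 4}; color b → {2, 6, 9}; color c → {0, 1}; color d → {5}; color e → {7, 8}. Each edge has distinct colors on its endpoints.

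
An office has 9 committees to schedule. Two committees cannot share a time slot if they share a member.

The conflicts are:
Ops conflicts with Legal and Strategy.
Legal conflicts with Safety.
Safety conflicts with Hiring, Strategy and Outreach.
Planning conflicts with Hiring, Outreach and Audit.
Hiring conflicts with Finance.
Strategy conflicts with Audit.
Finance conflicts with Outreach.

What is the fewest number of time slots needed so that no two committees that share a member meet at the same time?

3

The cycle Safety-Hiring-Planning-Audit-Strategy-Safety has odd length 5, so it cannot be 2-colored; at least 3 time slots are needed.
A valid assignment using 3 time slots: Ops=1, Legal=2, Safety=1, Planning=1, Hiring=2, Strategy=2, Finance=1, Outreach=2, Audit=3. Every pair that conflicts lands in different time slots.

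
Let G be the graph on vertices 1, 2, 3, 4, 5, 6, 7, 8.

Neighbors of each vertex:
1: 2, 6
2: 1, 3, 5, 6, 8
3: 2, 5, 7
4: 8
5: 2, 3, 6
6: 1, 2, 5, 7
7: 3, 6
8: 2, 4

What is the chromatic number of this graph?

1, 2, 6 are mutually adjacent, so at least 3 colors are needed.
One proper 3-coloring: 1=c, 2=a, 3=b, 4=a, 5=c, 6=b, 7=a, 8=b. Each edge has distinct colors on its endpoints.

3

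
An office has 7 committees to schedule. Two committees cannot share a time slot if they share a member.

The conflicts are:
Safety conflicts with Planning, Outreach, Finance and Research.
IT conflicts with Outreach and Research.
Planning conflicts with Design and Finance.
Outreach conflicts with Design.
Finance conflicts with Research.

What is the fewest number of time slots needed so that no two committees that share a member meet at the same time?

3

Safety, Planning, Finance are mutually in conflict, so at least 3 time slots are needed.
3 time slots suffice: time slot 1 → {Safety, IT, Design}; time slot 2 → {Planning, Outreach, Research}; time slot 3 → {Finance}. Each listed conflict is separated.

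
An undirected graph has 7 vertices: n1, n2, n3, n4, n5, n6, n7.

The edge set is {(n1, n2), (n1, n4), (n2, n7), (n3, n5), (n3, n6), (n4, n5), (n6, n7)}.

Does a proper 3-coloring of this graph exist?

The chromatic number is 3. The cycle n6-n7-n2-n1-n4-n5-n3-n6 has odd length 7, so it cannot be 2-colored; at least 3 colors are needed.
A valid assignment using 3 colors: n1=1, n2=2, n3=1, n4=3, n5=2, n6=2, n7=1.
That is already a proper 3-coloring.

Yes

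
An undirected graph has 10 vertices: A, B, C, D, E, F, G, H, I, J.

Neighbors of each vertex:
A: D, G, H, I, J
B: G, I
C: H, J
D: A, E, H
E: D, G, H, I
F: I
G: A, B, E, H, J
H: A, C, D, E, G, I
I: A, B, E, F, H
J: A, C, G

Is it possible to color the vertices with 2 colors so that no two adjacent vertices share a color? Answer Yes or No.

No

A, G, J are pairwise adjacent, so at least 3 colors are needed.
So 2 colors are not enough.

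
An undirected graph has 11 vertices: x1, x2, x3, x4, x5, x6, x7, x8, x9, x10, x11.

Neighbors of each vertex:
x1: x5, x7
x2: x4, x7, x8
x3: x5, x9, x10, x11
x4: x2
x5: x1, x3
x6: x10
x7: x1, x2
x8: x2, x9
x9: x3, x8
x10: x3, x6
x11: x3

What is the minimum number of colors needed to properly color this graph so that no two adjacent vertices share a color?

The cycle x5-x3-x9-x8-x2-x7-x1-x5 has odd length 7, so it cannot be 2-colored; at least 3 colors are needed.
A valid assignment using 3 colors: x1=1, x2=1, x3=1, x4=2, x5=2, x6=1, x7=2, x8=2, x9=3, x10=2, x11=2. Every edge joins two different colors.

3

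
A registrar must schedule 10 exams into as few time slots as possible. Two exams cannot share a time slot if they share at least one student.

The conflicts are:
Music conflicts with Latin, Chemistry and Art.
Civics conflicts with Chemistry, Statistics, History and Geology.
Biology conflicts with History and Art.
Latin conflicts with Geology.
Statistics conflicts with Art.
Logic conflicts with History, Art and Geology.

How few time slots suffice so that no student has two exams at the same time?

The cycle Civics-History-Biology-Art-Statistics-Civics has odd length 5, so it cannot be 2-colored; at least 3 time slots are needed.
3 time slots suffice: time slot 1 → {Civics, Latin, Art}; time slot 2 → {Music, Statistics, History, Geology}; time slot 3 → {Biology, Chemistry, Logic}. Every pair that conflicts lands in different time slots.

3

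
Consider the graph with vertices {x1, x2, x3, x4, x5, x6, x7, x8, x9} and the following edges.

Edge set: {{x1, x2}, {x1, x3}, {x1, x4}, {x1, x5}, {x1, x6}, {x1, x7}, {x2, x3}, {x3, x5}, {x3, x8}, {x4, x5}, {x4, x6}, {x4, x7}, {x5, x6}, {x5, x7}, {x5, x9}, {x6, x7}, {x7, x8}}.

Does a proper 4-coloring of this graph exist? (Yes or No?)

x1, x4, x5, x6, x7 are mutually adjacent (a clique of size 5), so at least 5 colors are needed.
So 4 colors are not enough.

No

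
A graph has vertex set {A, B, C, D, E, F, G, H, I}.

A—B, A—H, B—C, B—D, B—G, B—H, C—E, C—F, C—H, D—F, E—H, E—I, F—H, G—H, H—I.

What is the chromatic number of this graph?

A, B, H are pairwise adjacent, so at least 3 colors are needed.
3 colors suffice: color red → {D, H}; color blue → {B, E, F}; color green → {A, C, G, I}. Each edge has distinct colors on its endpoints.

3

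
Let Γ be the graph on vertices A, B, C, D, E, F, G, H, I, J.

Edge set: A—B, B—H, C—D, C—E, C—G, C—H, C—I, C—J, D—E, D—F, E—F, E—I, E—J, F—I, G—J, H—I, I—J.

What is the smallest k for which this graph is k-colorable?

4

C, E, I, J are mutually adjacent (a clique of size 4), so at least 4 colors are needed.
4 colors suffice: color 1 → {B, C, F}; color 2 → {A, E, G, H}; color 3 → {D, I}; color 4 → {J}. Every edge joins two different colors.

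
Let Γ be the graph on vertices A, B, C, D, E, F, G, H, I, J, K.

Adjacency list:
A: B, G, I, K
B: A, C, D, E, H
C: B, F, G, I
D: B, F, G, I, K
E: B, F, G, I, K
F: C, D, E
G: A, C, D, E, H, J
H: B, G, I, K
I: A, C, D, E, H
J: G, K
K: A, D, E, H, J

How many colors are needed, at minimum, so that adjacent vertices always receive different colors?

B and E are adjacent, so at least 2 colors are needed.
2 colors suffice: A=2, B=1, C=2, D=2, E=2, F=1, G=1, H=2, I=1, J=2, K=1. No two adjacent vertices share a color.

2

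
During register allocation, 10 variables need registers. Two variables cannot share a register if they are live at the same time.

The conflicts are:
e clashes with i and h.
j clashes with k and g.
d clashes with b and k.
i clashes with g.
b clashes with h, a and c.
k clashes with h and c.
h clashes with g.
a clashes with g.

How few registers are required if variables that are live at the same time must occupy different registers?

2

i and g conflict, so at least 2 registers are needed.
2 registers suffice: register 1 → {e, b, k, g}; register 2 → {j, d, i, h, a, c}. Every pair that conflicts lands in different registers.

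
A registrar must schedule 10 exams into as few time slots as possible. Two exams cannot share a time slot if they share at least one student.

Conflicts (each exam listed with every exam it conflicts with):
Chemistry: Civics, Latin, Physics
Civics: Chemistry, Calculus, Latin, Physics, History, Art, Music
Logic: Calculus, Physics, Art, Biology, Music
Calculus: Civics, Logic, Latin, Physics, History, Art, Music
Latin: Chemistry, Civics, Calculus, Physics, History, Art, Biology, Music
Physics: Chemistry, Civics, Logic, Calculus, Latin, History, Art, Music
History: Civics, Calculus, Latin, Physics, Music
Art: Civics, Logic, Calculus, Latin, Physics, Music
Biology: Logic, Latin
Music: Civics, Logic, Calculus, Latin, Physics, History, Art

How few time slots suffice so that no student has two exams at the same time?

6

Civics, Calculus, Latin, Physics, Art, Music all conflict with each other, so at least 6 time slots are needed.
6 time slots suffice: time slot 1 → {Logic, Latin}; time slot 2 → {Physics, Biology}; time slot 3 → {Civics}; time slot 4 → {Chemistry, Music}; time slot 5 → {Calculus}; time slot 6 → {History, Art}. Every pair that conflicts lands in different time slots.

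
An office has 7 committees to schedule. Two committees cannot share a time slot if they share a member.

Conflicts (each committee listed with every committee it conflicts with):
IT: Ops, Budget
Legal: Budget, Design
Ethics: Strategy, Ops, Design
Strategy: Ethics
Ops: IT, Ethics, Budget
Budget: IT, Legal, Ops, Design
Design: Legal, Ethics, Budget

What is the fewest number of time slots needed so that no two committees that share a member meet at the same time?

3

IT, Ops, Budget pairwise conflict, so at least 3 time slots are needed.
A valid assignment using 3 time slots: IT=3, Legal=3, Ethics=1, Strategy=2, Ops=2, Budget=1, Design=2. Every pair that conflicts lands in different time slots.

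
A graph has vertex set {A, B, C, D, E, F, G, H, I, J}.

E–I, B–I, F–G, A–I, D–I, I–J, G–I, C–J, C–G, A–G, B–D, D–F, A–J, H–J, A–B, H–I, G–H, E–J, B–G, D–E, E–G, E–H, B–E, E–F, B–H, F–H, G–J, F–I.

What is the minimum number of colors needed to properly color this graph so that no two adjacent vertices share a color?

5

E, F, G, H, I are pairwise adjacent (a clique of size 5), so at least 5 colors are needed.
5 colors suffice: A=3, B=4, C=1, D=2, E=3, F=4, G=2, H=5, I=1, J=4. No two adjacent vertices share a color.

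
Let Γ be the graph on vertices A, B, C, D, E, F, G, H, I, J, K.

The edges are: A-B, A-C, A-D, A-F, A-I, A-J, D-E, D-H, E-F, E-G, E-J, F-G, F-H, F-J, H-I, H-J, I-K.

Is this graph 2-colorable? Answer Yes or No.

No

A, F, J are mutually adjacent, so at least 3 colors are needed.
So 2 colors are not enough.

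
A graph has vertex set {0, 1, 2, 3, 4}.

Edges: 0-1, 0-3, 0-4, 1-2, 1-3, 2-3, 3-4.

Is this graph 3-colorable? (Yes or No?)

Yes

The chromatic number is 3. 0, 3, 4 are mutually adjacent, so at least 3 colors are needed.
3 colors suffice: 0=b, 1=c, 2=b, 3=a, 4=c.
That is already a proper 3-coloring.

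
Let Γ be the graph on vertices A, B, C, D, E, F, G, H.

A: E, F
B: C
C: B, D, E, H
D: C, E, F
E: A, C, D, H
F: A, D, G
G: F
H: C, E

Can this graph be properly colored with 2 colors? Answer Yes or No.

C, E, H form a triangle, so at least 3 colors are needed.
So 2 colors are not enough.

No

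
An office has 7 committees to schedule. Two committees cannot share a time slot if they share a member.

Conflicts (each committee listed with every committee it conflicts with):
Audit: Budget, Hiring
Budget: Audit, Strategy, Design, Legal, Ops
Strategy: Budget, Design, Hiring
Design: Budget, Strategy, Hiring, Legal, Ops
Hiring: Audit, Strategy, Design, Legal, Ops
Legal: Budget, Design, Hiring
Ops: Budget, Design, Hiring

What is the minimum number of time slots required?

3

Budget, Design, Ops pairwise conflict, so at least 3 time slots are needed.
3 time slots suffice: time slot 1 → {Budget, Hiring}; time slot 2 → {Audit, Design}; time slot 3 → {Strategy, Legal, Ops}. No two conflicting committees share a time slot.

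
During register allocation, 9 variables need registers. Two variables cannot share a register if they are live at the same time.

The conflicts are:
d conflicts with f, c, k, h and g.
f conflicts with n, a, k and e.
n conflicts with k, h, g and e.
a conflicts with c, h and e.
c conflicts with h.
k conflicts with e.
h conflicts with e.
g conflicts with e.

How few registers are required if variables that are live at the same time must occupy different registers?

4

f, n, k, e pairwise conflict, so at least 4 registers are needed.
4 registers suffice: register 1 → {d, e}; register 2 → {f, h, g}; register 3 → {n, a}; register 4 → {c, k}. Every pair that conflicts lands in different registers.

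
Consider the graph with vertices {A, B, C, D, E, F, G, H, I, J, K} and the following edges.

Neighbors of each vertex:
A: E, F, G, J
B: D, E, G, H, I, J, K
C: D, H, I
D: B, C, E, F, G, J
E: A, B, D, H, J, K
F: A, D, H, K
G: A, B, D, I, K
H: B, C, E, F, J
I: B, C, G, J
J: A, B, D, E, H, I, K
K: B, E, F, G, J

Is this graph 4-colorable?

The chromatic number is 4. B, E, J, K are mutually adjacent (a clique of size 4), so at least 4 colors are needed.
4 colors suffice: color 1 → {C, F, G, J}; color 2 → {A, B}; color 3 → {E, I}; color 4 → {D, H, K}.
That is already a proper 4-coloring.

Yes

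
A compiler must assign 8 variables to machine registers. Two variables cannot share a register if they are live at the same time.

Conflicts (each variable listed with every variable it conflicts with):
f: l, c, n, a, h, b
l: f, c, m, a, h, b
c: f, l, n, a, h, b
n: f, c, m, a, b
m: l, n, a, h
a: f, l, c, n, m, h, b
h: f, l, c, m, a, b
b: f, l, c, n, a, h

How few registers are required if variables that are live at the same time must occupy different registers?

6

f, l, c, a, h, b pairwise conflict, so at least 6 registers are needed.
6 registers suffice: register 1 → {a}; register 2 → {l, n}; register 3 → {f, m}; register 4 → {b}; register 5 → {h}; register 6 → {c}. Every pair that conflicts lands in different registers.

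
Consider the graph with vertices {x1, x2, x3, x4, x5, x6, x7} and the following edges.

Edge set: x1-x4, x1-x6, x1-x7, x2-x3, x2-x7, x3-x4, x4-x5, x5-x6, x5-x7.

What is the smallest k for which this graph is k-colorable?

The cycle x2-x7-x5-x4-x3-x2 has odd length 5, so it cannot be 2-colored; at least 3 colors are needed.
3 colors suffice: color red → {x1, x2, x5}; color blue → {x4, x6, x7}; color green → {x3}. No two adjacent vertices share a color.

3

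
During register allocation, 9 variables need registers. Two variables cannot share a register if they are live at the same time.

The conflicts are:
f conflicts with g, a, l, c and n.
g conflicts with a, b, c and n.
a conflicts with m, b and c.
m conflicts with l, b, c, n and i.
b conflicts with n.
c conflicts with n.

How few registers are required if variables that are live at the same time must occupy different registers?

f, g, c, n all conflict with each other, so at least 4 registers are needed.
4 registers suffice: register 1 → {g, m}; register 2 → {f, b, i}; register 3 → {l, c}; register 4 → {a, n}. No two conflicting variables share a register.

4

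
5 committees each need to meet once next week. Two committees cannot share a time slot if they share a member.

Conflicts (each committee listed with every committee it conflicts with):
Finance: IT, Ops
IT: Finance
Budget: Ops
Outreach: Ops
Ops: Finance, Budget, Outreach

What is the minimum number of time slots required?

2

Budget and Ops conflict, so at least 2 time slots are needed.
2 time slots suffice: time slot 1 → {IT, Ops}; time slot 2 → {Finance, Budget, Outreach}. Every pair that conflicts lands in different time slots.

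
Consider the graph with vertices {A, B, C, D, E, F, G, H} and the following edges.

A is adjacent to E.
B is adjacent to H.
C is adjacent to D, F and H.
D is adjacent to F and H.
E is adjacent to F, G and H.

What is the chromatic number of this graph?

C, D, F are mutually adjacent, so at least 3 colors are needed.
One proper 3-coloring: A=2, B=1, C=3, D=1, E=1, F=2, G=2, H=2. No two adjacent vertices share a color.

3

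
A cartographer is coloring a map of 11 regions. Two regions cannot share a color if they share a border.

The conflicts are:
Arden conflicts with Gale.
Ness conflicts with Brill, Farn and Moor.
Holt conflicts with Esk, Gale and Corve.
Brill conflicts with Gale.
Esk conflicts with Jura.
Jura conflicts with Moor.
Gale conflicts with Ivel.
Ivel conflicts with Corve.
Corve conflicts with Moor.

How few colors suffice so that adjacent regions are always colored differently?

The cycle Esk-Jura-Moor-Corve-Holt-Esk has odd length 5, so it cannot be 2-colored; at least 3 colors are needed.
3 colors suffice: color 1 → {Esk, Gale, Farn, Moor}; color 2 → {Arden, Ness, Jura, Corve}; color 3 → {Holt, Brill, Ivel}. Every pair that conflicts lands in different colors.

3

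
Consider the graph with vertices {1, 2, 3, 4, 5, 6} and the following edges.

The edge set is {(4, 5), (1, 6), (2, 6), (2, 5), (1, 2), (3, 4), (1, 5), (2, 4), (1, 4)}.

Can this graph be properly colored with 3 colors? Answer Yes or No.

1, 2, 4, 5 form a clique, so at least 4 colors are needed.
So 3 colors are not enough.

No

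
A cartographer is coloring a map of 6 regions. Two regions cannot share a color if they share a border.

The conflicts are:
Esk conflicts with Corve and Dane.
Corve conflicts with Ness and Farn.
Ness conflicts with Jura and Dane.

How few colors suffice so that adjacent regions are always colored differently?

2

Esk and Dane conflict, so at least 2 colors are needed.
One proper 2-coloring: Esk=2, Corve=1, Ness=2, Farn=2, Jura=1, Dane=1. No two conflicting regions share a color.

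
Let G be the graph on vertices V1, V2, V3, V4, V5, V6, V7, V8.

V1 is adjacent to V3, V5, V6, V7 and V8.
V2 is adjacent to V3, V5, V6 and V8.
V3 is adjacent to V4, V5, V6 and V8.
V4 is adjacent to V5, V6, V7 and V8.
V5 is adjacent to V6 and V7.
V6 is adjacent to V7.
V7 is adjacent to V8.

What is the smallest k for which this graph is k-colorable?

V1, V3, V5, V6 are pairwise adjacent (a clique of size 4), so at least 4 colors are needed.
4 colors suffice: color 1 → {V6, V8}; color 2 → {V3, V7}; color 3 → {V5}; color 4 → {V1, V2, V4}. Each edge has distinct colors on its endpoints.

4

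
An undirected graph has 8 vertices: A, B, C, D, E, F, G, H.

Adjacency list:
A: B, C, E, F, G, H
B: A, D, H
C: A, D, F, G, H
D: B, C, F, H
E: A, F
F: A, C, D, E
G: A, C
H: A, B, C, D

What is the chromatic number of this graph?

C, D, H form a triangle, so at least 3 colors are needed.
One proper 3-coloring: A=1, B=2, C=2, D=1, E=2, F=3, G=3, H=3. Each edge has distinct colors on its endpoints.

3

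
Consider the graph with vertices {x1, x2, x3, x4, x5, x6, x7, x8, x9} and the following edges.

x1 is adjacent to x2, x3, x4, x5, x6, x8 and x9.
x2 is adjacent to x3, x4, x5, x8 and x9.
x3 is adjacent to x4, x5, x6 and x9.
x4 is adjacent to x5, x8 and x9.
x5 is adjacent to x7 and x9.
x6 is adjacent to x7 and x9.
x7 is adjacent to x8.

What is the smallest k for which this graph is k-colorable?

6

x1, x2, x3, x4, x5, x9 are mutually adjacent (a clique of size 6), so at least 6 colors are needed.
6 colors suffice: color 1 → {x1, x7}; color 2 → {x4, x6}; color 3 → {x5, x8}; color 4 → {x2}; color 5 → {x3}; color 6 → {x9}. Each edge has distinct colors on its endpoints.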